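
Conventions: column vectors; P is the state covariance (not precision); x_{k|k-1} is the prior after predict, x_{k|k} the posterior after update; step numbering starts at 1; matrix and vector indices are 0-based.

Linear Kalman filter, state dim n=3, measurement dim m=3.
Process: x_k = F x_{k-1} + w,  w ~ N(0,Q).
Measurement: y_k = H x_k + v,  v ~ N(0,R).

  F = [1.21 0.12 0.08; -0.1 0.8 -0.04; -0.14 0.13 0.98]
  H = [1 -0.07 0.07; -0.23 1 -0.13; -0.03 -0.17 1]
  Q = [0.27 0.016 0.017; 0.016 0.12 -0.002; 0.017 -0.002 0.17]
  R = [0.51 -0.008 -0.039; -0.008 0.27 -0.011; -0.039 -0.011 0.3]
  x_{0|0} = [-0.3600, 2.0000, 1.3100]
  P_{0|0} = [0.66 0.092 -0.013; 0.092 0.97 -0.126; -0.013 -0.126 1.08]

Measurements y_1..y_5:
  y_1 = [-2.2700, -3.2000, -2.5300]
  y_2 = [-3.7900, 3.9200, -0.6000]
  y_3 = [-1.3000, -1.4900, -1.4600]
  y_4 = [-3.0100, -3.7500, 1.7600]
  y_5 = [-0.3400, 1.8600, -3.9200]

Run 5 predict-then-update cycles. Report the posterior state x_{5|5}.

step 1: x^-=[-0.0908, 1.5836, 1.5942]  P^-=[1.2790 0.1070 -0.0135; 0.1070 0.7424 -0.0426; -0.0135 -0.0426 1.2047]  S=[1.7821 -0.2577 -0.0121; -0.2577 1.0614 -0.3246; -0.0121 -0.3246 1.5437]  K=[0.7105 -0.0153 -0.0430; 0.1347 0.7271 0.0425; 0.0576 0.0742 0.8014]  nu=[-2.1799, -4.5972, -3.8577]  x^+=[-1.4034, -2.2166, -1.9643]  P^+=[0.3705 0.0737 -0.0168; 0.0737 0.2167 0.0385; -0.0168 0.0385 0.2434]
step 2: x^-=[-2.1213, -1.5544, -2.0167]  P^-=[0.8360 0.0649 -0.0277; 0.0649 0.2484 0.0385; -0.0277 0.0385 0.4264]  S=[1.3359 -0.1485 -0.0730; -0.1485 0.5283 -0.0566; -0.0730 -0.0566 0.7236]  K=[0.6119 -0.0657 -0.0316; 0.0910 0.4621 0.0376; 0.0378 0.0539 0.5895]  nu=[-1.6364, 4.7243, 1.0888]  x^+=[-3.4673, 0.5206, -1.1820]  P^+=[0.3183 0.0490 -0.0148; 0.0490 0.1385 0.0277; -0.0148 0.0277 0.1790]
step 3: x^-=[-4.2276, 0.8105, -0.6052]  P^-=[0.7510 0.0395 -0.0276; 0.0395 0.2024 0.0266; -0.0276 0.0266 0.3598]  S=[1.2541 -0.1519 -0.0703; -0.1519 0.4914 -0.0532; -0.0703 -0.0532 0.6594]  K=[0.5828 -0.0870 -0.0311; 0.0731 0.4118 0.0274; 0.0322 0.0410 0.5469]  nu=[3.0267, -3.3515, -0.8438]  x^+=[-2.1457, -0.3716, -1.1068]  P^+=[0.3030 0.0399 -0.0152; 0.0399 0.1225 0.0229; -0.0152 0.0229 0.1658]
step 4: x^-=[-2.7294, -0.0384, -0.8325]  P^-=[0.7255 0.0309 -0.0288; 0.0309 0.1937 0.0227; -0.0288 0.0227 0.3458]  S=[1.2296 -0.1542 -0.0700; -0.1542 0.4861 -0.0539; -0.0700 -0.0539 0.6464]  K=[0.5731 -0.0938 -0.0321; 0.0671 0.4017 0.0235; 0.0302 0.0369 0.5367]  nu=[-0.2250, -4.4476, 2.5041]  x^+=[-2.5215, -1.7812, 0.3404]  P^+=[0.2980 0.0369 -0.0157; 0.0369 0.1189 0.0213; -0.0157 0.0213 0.1626]
step 5: x^-=[-3.2375, -1.1864, 0.4551]  P^-=[0.7171 0.0283 -0.0294; 0.0283 0.1920 0.0216; -0.0294 0.0216 0.3424]  S=[1.2214 -0.1547 -0.0701; -0.1547 0.4853 -0.0542; -0.0701 -0.0542 0.6433]  K=[0.5698 -0.0956 -0.0326; 0.0653 0.3997 0.0224; 0.0295 0.0358 0.5341]  nu=[2.7826, 2.3610, -4.6739]  x^+=[-1.7255, -0.1655, -1.8748]  P^+=[0.2963 0.0360 -0.0159; 0.0360 0.1182 0.0209; -0.0159 0.0209 0.1618]

x_post = [-1.7255, -0.1655, -1.8748]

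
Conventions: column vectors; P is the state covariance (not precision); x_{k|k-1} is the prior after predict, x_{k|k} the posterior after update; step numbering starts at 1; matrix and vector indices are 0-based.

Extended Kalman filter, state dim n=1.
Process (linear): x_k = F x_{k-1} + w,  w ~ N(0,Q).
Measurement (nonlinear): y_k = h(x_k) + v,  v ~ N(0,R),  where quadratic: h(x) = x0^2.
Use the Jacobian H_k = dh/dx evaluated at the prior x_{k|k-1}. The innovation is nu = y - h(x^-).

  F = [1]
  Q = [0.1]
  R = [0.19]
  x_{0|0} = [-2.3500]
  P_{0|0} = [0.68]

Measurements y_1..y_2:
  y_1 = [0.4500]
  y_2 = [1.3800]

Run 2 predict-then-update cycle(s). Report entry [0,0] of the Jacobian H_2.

H_jac[0,0] = -2.5650

step 1: x^-=[-2.3500]  P^-=[0.7800]  H_jac=[-4.7000]  S=[17.4202]  K=[-0.2104]  nu=[-5.0725]  x^+=[-1.2825]  P^+=[0.0085]
step 2: x^-=[-1.2825]  P^-=[0.1085]  H_jac=[-2.5650]  S=[0.9039]  K=[-0.3079]  nu=[-0.2648]  x^+=[-1.2010]  P^+=[0.0228]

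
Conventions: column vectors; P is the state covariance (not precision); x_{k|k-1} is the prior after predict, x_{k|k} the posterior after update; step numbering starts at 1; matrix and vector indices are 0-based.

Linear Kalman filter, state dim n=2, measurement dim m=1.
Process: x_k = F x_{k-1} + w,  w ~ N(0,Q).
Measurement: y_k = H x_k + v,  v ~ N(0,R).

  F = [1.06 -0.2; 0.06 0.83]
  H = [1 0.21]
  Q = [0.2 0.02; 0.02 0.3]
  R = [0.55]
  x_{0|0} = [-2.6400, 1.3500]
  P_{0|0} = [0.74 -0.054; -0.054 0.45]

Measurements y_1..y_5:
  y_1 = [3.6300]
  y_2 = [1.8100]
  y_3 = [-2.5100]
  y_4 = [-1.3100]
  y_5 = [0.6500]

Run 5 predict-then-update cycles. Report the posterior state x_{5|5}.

x_post = [-0.4521, 0.5035]

step 1: x^-=[-3.0684, 0.9621]  P^-=[1.0724 -0.0545; -0.0545 0.6073]  S=[1.6263]  K=[0.6524; 0.0449]  nu=[6.4964]  x^+=[1.1696, 1.2538]  P^+=[0.3803 -0.1021; -0.1021 0.6040]
step 2: x^-=[0.9890, 1.1109]  P^-=[0.6947 -0.1447; -0.1447 0.7073]  S=[1.2151]  K=[0.5467; 0.0031]  nu=[0.5877]  x^+=[1.3103, 1.1127]  P^+=[0.3315 -0.1468; -0.1468 0.7073]
step 3: x^-=[1.1664, 1.0022]  P^-=[0.6630 -0.2037; -0.2037 0.7738]  S=[1.1616]  K=[0.5340; -0.0355]  nu=[-3.8869]  x^+=[-0.9090, 1.1401]  P^+=[0.3318 -0.1817; -0.1817 0.7724]
step 4: x^-=[-1.1916, 0.8917]  P^-=[0.6808 -0.2448; -0.2448 0.8152]  S=[1.1639]  K=[0.5407; -0.0632]  nu=[-0.3057]  x^+=[-1.3569, 0.9111]  P^+=[0.3405 -0.2050; -0.2050 0.8105]
step 5: x^-=[-1.6205, 0.6748]  P^-=[0.7019 -0.2708; -0.2708 0.8392]  S=[1.1752]  K=[0.5489; -0.0805]  nu=[2.1288]  x^+=[-0.4521, 0.5035]  P^+=[0.3478 -0.2189; -0.2189 0.8316]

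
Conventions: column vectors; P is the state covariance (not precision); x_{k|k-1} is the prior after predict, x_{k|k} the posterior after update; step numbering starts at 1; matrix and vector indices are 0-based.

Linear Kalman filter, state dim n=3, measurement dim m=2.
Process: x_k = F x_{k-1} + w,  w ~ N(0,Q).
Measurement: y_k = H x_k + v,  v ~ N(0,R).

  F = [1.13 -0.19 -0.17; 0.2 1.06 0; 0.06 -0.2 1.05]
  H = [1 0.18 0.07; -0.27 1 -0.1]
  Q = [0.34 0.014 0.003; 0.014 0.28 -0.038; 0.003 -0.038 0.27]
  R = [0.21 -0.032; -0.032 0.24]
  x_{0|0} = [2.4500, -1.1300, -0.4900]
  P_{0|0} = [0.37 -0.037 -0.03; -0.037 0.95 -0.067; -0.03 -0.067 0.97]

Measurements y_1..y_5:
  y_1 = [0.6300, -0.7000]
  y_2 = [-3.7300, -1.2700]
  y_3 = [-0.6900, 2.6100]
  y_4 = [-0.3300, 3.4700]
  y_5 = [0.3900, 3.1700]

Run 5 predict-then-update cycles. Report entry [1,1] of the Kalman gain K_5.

K[1,1] = 0.6325

step 1: x^-=[3.0665, -0.7078, -0.1415]  P^-=[0.8979 -0.1235 -0.1244; -0.1235 1.3465 -0.3167; -0.1244 -0.3167 1.4040]  S=[1.0885 -0.1611; -0.1611 1.7894]  K=[0.7776 -0.1276; 0.2083 0.8076; -0.1129 -0.2469]  nu=[-2.2992, 0.8216]  x^+=[1.1739, -0.5233, -0.0848]  P^+=[0.1787 -0.0186 -0.1138; -0.0186 0.1864 0.0427; -0.1138 0.0427 1.2901]
step 2: x^-=[1.4404, -0.3199, 0.0861]  P^-=[0.6667 -0.0086 -0.3446; -0.0086 0.4887 -0.0522; -0.3446 -0.0522 1.6686]  S=[0.8480 -0.1056; -0.1056 0.7904]  K=[0.7440 -0.0956; 0.1703 0.6505; -0.3046 -0.2002]  nu=[-5.1188, -0.5526]  x^+=[-2.3150, -1.5512, 1.7559]  P^+=[0.1751 -0.0175 -0.1802; -0.0175 0.1530 0.0702; -0.1802 0.0702 1.5711]
step 3: x^-=[-2.6197, -2.1073, 2.0150]  P^-=[0.6957 -0.0041 -0.4792; -0.0041 0.4515 -0.0285; -0.4792 -0.0285 1.9572]  S=[0.8607 -0.1006; -0.1006 0.7438]  K=[0.7579 -0.0910; 0.1615 0.6342; -0.4251 -0.1850]  nu=[2.1680, 4.2115]  x^+=[-1.3600, 0.9137, 0.3141]  P^+=[0.1813 -0.0196 -0.2246; -0.0196 0.1505 0.0878; -0.2246 0.0878 1.7920]
step 4: x^-=[-1.7638, 0.6965, 0.0655]  P^-=[0.7291 -0.0062 -0.5729; -0.0062 0.4481 -0.0177; -0.5729 -0.0177 2.1876]  S=[0.8815 -0.1023; -0.1023 0.7391]  K=[0.7699 -0.0908; 0.1564 0.6326; -0.5007 -0.1799]  nu=[1.3039, 2.3038]  x^+=[-0.9691, 2.3577, -1.0019]  P^+=[0.1863 -0.0216 -0.2547; -0.0216 0.1510 0.1002; -0.2547 0.1002 1.9611]
step 5: x^-=[-1.3728, 2.3054, -1.5817]  P^-=[0.7536 -0.0087 -0.6398; -0.0087 0.4480 -0.0103; -0.6398 -0.0103 2.3652]  S=[0.8967 -0.1042; -0.1042 0.7388]  K=[0.7781 -0.0909; 0.1528 0.6325; -0.5515 -0.1780]  nu=[1.4585, 0.3358]  x^+=[-0.2684, 2.7407, -2.4459]  P^+=[0.1898 -0.0231 -0.2761; -0.0231 0.1516 0.1093; -0.2761 0.1093 2.0895]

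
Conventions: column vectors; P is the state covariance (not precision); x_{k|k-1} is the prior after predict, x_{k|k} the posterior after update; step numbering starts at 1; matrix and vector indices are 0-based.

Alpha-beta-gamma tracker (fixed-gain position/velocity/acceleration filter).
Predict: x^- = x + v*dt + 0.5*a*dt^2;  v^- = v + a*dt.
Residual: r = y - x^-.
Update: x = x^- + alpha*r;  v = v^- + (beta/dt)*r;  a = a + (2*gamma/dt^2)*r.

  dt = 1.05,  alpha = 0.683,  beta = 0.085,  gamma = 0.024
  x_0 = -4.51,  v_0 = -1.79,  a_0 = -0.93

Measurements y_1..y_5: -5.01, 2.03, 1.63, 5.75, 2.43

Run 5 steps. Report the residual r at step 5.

resid = 1.3468

step 1: x_pred=-6.9022  r=1.8922  x^+=-5.6098  v^+=-2.6133  a^+=-0.8476
step 2: x_pred=-8.8211  r=10.8511  x^+=-1.4098  v^+=-2.6249  a^+=-0.3752
step 3: x_pred=-4.3728  r=6.0028  x^+=-0.2729  v^+=-2.5329  a^+=-0.1138
step 4: x_pred=-2.9952  r=8.7452  x^+=2.9778  v^+=-1.9445  a^+=0.2669
step 5: x_pred=1.0832  r=1.3468  x^+=2.0030  v^+=-1.5552  a^+=0.3255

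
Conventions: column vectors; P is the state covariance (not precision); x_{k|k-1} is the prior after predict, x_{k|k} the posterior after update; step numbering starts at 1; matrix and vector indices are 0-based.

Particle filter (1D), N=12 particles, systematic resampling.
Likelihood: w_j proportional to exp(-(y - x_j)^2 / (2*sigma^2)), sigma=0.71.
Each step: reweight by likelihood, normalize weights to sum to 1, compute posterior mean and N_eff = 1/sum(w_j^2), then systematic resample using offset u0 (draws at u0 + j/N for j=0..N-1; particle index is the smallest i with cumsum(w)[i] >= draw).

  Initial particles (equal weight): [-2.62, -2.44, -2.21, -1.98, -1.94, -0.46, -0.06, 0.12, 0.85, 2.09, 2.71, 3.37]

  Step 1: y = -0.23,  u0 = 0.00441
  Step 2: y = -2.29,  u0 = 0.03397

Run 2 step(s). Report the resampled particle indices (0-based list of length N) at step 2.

resampled_idx = [0, 0, 0, 0, 0, 0, 0, 0, 0, 0, 0, 3]

step 1: w=[0.0011, 0.0024, 0.0063, 0.0147, 0.0169, 0.2910, 0.2980, 0.2716, 0.0964, 0.0015, 0.0001, 0.0000]  mean=-0.1183  Neff=3.8887  idx=[2, 5, 5, 5, 6, 6, 6, 6, 7, 7, 7, 8]
step 2: w=[0.8714, 0.0317, 0.0317, 0.0317, 0.0063, 0.0063, 0.0063, 0.0063, 0.0028, 0.0028, 0.0028, 0.0000]  mean=-1.9700  Neff=1.3114  idx=[0, 0, 0, 0, 0, 0, 0, 0, 0, 0, 0, 3]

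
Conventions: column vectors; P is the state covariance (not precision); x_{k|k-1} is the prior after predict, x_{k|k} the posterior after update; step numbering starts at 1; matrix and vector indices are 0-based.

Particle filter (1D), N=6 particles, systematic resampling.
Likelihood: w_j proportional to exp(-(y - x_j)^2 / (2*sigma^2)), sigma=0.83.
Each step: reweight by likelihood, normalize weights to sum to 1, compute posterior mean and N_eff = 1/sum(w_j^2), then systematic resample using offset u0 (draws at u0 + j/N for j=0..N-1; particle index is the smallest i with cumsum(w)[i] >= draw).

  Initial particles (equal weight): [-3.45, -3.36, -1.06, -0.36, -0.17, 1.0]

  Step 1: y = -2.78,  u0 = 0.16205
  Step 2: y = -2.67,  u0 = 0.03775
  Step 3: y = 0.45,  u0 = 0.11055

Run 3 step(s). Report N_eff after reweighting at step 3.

N_eff = 5.6560

step 1: w=[0.4393, 0.4766, 0.0711, 0.0087, 0.0043, 0.0000]  mean=-3.1961  Neff=2.3514  idx=[0, 0, 1, 1, 1, 3]
step 2: w=[0.1875, 0.1875, 0.2063, 0.2063, 0.2063, 0.0061]  mean=-3.3756  Neff=5.0493  idx=[0, 1, 1, 2, 3, 4]
step 3: w=[0.1256, 0.1256, 0.1256, 0.2078, 0.2078, 0.2078]  mean=-3.3939  Neff=5.6560  idx=[0, 2, 3, 4, 4, 5]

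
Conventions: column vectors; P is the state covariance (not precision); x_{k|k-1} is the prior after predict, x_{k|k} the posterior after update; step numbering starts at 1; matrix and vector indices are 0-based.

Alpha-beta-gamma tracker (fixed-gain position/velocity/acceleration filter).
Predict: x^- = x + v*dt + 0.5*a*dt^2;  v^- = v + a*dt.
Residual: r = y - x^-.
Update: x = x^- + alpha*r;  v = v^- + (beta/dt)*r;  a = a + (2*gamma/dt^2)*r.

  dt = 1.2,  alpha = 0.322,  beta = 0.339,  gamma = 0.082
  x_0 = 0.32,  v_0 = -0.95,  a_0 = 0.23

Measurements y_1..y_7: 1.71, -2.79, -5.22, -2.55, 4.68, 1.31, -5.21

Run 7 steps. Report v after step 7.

step 1: x_pred=-0.6544  r=2.3644  x^+=0.1069  v^+=-0.0061  a^+=0.4993
step 2: x_pred=0.4591  r=-3.2491  x^+=-0.5871  v^+=-0.3248  a^+=0.1292
step 3: x_pred=-0.8838  r=-4.3362  x^+=-2.2801  v^+=-1.3947  a^+=-0.3646
step 4: x_pred=-4.2162  r=1.6662  x^+=-3.6797  v^+=-1.3615  a^+=-0.1748
step 5: x_pred=-5.4394  r=10.1194  x^+=-2.1810  v^+=1.2874  a^+=0.9776
step 6: x_pred=0.0678  r=1.2422  x^+=0.4678  v^+=2.8115  a^+=1.1191
step 7: x_pred=4.6473  r=-9.8573  x^+=1.4733  v^+=1.3697  a^+=-0.0035

v_post = 1.3697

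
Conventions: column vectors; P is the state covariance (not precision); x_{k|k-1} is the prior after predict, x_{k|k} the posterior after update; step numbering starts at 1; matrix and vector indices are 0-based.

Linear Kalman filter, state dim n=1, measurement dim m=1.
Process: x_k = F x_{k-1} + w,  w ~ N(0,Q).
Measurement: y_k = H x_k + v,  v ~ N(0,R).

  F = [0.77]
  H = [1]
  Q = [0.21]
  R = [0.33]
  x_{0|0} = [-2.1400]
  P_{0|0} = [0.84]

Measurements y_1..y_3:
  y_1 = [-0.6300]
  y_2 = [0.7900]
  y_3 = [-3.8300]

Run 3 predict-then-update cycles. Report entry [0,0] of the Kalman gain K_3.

step 1: x^-=[-1.6478]  P^-=[0.7080]  S=[1.0380]  K=[0.6821]  nu=[1.0178]  x^+=[-0.9536]  P^+=[0.2251]
step 2: x^-=[-0.7342]  P^-=[0.3435]  S=[0.6735]  K=[0.5100]  nu=[1.5242]  x^+=[0.0431]  P^+=[0.1683]
step 3: x^-=[0.0332]  P^-=[0.3098]  S=[0.6398]  K=[0.4842]  nu=[-3.8632]  x^+=[-1.8374]  P^+=[0.1598]

K[0,0] = 0.4842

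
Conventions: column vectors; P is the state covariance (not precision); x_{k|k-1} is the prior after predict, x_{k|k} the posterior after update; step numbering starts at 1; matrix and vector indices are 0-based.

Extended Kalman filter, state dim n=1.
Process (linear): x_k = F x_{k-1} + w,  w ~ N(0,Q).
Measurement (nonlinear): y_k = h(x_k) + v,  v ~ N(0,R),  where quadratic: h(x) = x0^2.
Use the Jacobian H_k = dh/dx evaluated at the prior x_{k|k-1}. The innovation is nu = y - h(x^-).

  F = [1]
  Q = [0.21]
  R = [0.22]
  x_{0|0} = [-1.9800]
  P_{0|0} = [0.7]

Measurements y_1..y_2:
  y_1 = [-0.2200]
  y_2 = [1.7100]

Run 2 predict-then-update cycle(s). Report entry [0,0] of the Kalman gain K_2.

step 1: x^-=[-1.9800]  P^-=[0.9100]  H_jac=[-3.9600]  S=[14.4903]  K=[-0.2487]  nu=[-4.1404]  x^+=[-0.9503]  P^+=[0.0138]
step 2: x^-=[-0.9503]  P^-=[0.2238]  H_jac=[-1.9006]  S=[1.0285]  K=[-0.4136]  nu=[0.8069]  x^+=[-1.2840]  P^+=[0.0479]

K[0,0] = -0.4136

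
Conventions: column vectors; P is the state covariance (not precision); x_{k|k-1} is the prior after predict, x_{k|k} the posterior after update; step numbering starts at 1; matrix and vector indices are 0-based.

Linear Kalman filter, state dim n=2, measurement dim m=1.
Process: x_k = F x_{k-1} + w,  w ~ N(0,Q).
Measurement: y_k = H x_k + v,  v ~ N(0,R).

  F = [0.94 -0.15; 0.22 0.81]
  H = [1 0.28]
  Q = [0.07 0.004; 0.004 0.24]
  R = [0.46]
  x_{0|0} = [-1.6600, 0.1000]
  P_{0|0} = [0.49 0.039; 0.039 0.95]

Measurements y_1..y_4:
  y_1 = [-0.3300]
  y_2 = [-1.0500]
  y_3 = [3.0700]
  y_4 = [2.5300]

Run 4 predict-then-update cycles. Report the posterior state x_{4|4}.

step 1: x^-=[-1.5754, -0.2842]  P^-=[0.5133 0.0183; 0.0183 0.9009]  S=[1.0542]  K=[0.4918; 0.2567]  nu=[1.3250]  x^+=[-0.9238, 0.0559]  P^+=[0.2584 -0.1148; -0.1148 0.8315]
step 2: x^-=[-0.8767, -0.1580]  P^-=[0.3494 -0.1272; -0.1272 0.7571]  S=[0.7975]  K=[0.3934; 0.1064]  nu=[-0.1290]  x^+=[-0.9275, -0.1717]  P^+=[0.2259 -0.1605; -0.1605 0.7481]
step 3: x^-=[-0.8461, -0.3431]  P^-=[0.3317 -0.1571; -0.1571 0.6846]  S=[0.7574]  K=[0.3799; 0.0456]  nu=[4.0122]  x^+=[0.6781, -0.1601]  P^+=[0.2224 -0.1702; -0.1702 0.6830]
step 4: x^-=[0.6614, 0.0195]  P^-=[0.3299 -0.1570; -0.1570 0.6382]  S=[0.7520]  K=[0.3802; 0.0289]  nu=[1.8631]  x^+=[1.3699, 0.0733]  P^+=[0.2212 -0.1652; -0.1652 0.6376]

x_post = [1.3699, 0.0733]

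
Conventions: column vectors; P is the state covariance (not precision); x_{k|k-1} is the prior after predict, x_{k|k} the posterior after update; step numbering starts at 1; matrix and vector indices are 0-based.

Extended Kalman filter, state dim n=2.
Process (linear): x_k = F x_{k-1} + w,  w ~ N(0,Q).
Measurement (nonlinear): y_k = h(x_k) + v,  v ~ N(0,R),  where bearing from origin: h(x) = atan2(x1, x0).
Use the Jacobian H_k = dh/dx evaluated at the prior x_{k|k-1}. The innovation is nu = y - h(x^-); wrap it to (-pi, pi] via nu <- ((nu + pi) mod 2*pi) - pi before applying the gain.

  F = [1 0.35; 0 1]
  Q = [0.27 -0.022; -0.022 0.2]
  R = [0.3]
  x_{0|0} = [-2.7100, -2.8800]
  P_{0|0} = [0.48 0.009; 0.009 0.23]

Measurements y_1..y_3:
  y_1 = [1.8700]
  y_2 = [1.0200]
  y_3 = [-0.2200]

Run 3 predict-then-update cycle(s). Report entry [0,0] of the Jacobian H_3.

H_jac[0,0] = 0.0437

step 1: x^-=[-3.7180, -2.8800]  P^-=[0.7845 0.0675; 0.0675 0.4300]  H_jac=[0.1302 -0.1681]  S=[0.3225]  K=[0.2816; -0.1969]  nu=[-1.9307]  x^+=[-4.2616, -2.4999]  P^+=[0.7589 0.0854; 0.0854 0.4175]
step 2: x^-=[-5.1365, -2.4999]  P^-=[1.1398 0.2095; 0.2095 0.6175]  H_jac=[0.0766 -0.1574]  S=[0.3169]  K=[0.1715; -0.2560]  nu=[-2.5745]  x^+=[-5.5780, -1.8407]  P^+=[1.1305 0.2234; 0.2234 0.5967]
step 3: x^-=[-6.2222, -1.8407]  P^-=[1.6300 0.4103; 0.4103 0.7967]  H_jac=[0.0437 -0.1478]  S=[0.3152]  K=[0.0337; -0.3166]  nu=[2.6340]  x^+=[-6.1334, -2.6747]  P^+=[1.6296 0.4136; 0.4136 0.7651]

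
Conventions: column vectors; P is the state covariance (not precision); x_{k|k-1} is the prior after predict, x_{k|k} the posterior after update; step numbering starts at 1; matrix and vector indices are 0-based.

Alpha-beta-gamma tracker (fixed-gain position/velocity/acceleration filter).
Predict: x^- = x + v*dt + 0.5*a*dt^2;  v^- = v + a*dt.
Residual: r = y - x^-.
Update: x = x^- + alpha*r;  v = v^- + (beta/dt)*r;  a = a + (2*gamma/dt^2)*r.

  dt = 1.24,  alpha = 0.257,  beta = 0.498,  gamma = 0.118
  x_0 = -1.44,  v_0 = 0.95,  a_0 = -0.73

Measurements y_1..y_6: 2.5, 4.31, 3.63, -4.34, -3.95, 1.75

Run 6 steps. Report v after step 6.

v_post = -3.9556

step 1: x_pred=-0.8232  r=3.3232  x^+=0.0308  v^+=1.3794  a^+=-0.2199
step 2: x_pred=1.5723  r=2.7377  x^+=2.2759  v^+=2.2062  a^+=0.2003
step 3: x_pred=5.1656  r=-1.5356  x^+=4.7709  v^+=1.8379  a^+=-0.0354
step 4: x_pred=7.0227  r=-11.3627  x^+=4.1025  v^+=-2.7694  a^+=-1.7794
step 5: x_pred=-0.6997  r=-3.2503  x^+=-1.5350  v^+=-6.2813  a^+=-2.2783
step 6: x_pred=-11.0754  r=12.8254  x^+=-7.7793  v^+=-3.9556  a^+=-0.3098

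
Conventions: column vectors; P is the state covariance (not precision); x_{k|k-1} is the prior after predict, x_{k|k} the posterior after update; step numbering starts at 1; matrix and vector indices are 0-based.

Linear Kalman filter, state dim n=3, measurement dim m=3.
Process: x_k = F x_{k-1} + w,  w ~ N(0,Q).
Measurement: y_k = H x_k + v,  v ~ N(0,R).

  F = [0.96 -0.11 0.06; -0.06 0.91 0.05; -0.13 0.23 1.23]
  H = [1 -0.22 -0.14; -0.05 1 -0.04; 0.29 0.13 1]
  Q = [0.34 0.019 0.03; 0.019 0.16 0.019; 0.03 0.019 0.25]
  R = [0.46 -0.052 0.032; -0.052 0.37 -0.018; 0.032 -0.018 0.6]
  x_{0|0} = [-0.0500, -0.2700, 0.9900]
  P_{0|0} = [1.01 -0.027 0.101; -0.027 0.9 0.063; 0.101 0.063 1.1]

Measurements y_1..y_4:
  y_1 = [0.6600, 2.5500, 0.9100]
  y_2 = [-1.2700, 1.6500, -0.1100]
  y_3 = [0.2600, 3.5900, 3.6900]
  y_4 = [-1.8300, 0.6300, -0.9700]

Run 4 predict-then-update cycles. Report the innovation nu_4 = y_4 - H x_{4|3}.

step 1: x^-=[0.0411, -0.1932, 1.1621]  P^-=[1.3022 -0.1422 0.0668; -0.1422 0.9198 0.3496; 0.0668 0.3496 1.9838]  S=[1.9109 -0.5001 0.0770; -0.5001 1.2827 0.3067; 0.0770 0.3067 2.8278]  K=[0.7099 0.0839 0.1222; -0.0308 0.6809 0.0783; -0.1912 -0.0420 0.7342]  nu=[0.7391, 2.7917, -0.2389]  x^+=[0.7709, 1.6663, 0.7280]  P^+=[0.3277 0.0083 -0.0016; 0.0083 0.2525 -0.0015; -0.0016 -0.0015 0.4358]
step 2: x^-=[0.6005, 1.5065, 1.1785]  P^-=[0.6447 -0.0167 0.0151; -0.0167 0.3703 0.0986; 0.0151 0.0986 0.9274]  S=[1.1500 -0.1909 0.0685; -0.1909 0.7373 0.0761; 0.0685 0.0761 1.6211]  K=[0.5679 0.0699 0.0961; -0.0206 0.4860 0.0656; -0.1569 -0.0192 0.5903]  nu=[-1.3740, 0.2207, -1.6585]  x^+=[-0.3237, 1.5333, 0.4110]  P^+=[0.2620 0.0076 -0.0024; 0.0076 0.1803 0.0043; -0.0024 0.0043 0.3496]
step 3: x^-=[-0.4548, 1.4353, 0.9002]  P^-=[0.5830 -0.0063 0.0170; -0.0063 0.3107 0.0843; 0.0170 0.0843 0.7956]  S=[1.0768 -0.1630 0.0766; -0.1630 0.6773 0.0632; 0.0766 0.0632 1.4812]  K=[0.5442 0.0689 0.0940; -0.0177 0.4438 0.0650; -0.1461 -0.0107 0.5559]  nu=[1.1566, 2.1680, 2.7351]  x^+=[0.5810, 2.5546, 2.2284]  P^+=[0.2513 0.0080 -0.0014; 0.0080 0.1646 0.0067; -0.0014 0.0067 0.3286]
step 4: x^-=[0.4105, 2.4013, 3.2530]  P^-=[0.5729 -0.0037 0.0182; -0.0037 0.2978 0.0822; 0.0182 0.0822 0.7638]  S=[1.0638 -0.1570 0.0803; -0.1570 0.6643 0.0615; 0.0803 0.0615 1.4487]  K=[0.5400 0.0692 0.0940; -0.0168 0.4336 0.0653; -0.1428 -0.0079 0.5465]  nu=[-1.2568, -1.6206, -4.6542]  x^+=[-0.8179, 1.4159, 0.9017]  P^+=[0.2495 0.0083 -0.0010; 0.0083 0.1608 0.0075; -0.0010 0.0075 0.3228]

innov = [-1.2568, -1.6206, -4.6542]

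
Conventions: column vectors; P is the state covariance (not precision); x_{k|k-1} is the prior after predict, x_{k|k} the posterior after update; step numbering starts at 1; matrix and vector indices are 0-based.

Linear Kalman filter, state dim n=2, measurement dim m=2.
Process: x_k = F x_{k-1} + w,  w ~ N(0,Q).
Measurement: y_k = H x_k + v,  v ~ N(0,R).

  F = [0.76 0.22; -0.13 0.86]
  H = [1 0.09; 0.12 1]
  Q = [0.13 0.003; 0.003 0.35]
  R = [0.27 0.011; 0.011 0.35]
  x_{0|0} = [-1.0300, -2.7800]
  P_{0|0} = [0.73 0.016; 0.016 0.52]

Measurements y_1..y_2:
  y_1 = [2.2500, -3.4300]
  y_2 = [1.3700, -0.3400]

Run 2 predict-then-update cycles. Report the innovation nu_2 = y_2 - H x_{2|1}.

step 1: x^-=[-1.3944, -2.2569]  P^-=[0.5822 0.0393; 0.0393 0.7434]  S=[0.8653 0.1874; 0.1874 1.1112]  K=[0.6805 -0.0166; -0.0240 0.6773]  nu=[3.8475, -1.0058]  x^+=[1.2405, -3.0305]  P^+=[0.1854 -0.0206; -0.0206 0.2393]
step 2: x^-=[0.2761, -2.7675]  P^-=[0.2418 0.0171; 0.0171 0.5347]  S=[0.5192 0.1054; 0.1054 0.8923]  K=[0.4694 -0.0038; 0.0036 0.6011]  nu=[1.3430, 2.3944]  x^+=[0.8975, -1.3234]  P^+=[0.1277 -0.0115; -0.0115 0.2118]

innov = [1.3430, 2.3944]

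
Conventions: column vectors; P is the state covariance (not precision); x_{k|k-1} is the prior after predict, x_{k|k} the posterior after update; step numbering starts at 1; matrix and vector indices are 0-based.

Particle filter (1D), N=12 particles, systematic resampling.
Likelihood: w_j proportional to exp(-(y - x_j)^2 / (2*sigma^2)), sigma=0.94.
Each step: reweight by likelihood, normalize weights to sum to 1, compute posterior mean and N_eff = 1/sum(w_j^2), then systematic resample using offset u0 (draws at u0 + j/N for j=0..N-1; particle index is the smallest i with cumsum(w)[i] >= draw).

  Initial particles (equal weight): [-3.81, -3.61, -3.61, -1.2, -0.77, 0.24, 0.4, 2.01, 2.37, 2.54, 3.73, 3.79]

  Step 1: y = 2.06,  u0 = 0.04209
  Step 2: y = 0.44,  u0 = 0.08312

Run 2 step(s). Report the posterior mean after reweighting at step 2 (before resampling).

step 1: w=[0.0000, 0.0000, 0.0000, 0.0007, 0.0030, 0.0427, 0.0586, 0.2781, 0.2638, 0.2445, 0.0575, 0.0512]  mean=2.2441  Neff=4.5898  idx=[5, 7, 7, 7, 7, 8, 8, 8, 9, 9, 9, 11]
step 2: w=[0.3785, 0.0960, 0.0960, 0.0960, 0.0960, 0.0470, 0.0470, 0.0470, 0.0319, 0.0319, 0.0319, 0.0007]  mean=1.4428  Neff=5.2683  idx=[0, 0, 0, 0, 1, 2, 3, 4, 4, 6, 8, 11]

post_mean = 1.4428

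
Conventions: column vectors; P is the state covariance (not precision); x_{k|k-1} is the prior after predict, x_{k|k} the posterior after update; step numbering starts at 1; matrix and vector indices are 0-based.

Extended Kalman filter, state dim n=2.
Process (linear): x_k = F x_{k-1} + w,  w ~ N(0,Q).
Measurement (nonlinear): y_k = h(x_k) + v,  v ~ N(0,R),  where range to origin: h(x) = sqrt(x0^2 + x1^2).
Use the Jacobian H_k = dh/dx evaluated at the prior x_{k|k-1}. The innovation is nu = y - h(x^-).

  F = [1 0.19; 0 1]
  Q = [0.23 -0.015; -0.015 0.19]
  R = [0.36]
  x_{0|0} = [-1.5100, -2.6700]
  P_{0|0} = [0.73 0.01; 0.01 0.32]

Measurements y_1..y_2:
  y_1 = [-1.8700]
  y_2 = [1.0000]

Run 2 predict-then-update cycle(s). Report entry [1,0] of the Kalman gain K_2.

step 1: x^-=[-2.0173, -2.6700]  P^-=[0.9754 0.0558; 0.0558 0.5100]  H_jac=[-0.6028 -0.7979]  S=[1.0928]  K=[-0.5788; -0.4031]  nu=[-5.2164]  x^+=[1.0019, -0.5670]  P^+=[0.6093 -0.1992; -0.1992 0.3324]
step 2: x^-=[0.8941, -0.5670]  P^-=[0.7756 -0.1510; -0.1510 0.5224]  H_jac=[0.8445 -0.5355]  S=[1.1996]  K=[0.6134; -0.3395]  nu=[-0.0588]  x^+=[0.8581, -0.5471]  P^+=[0.3242 0.0988; 0.0988 0.3841]

K[1,0] = -0.3395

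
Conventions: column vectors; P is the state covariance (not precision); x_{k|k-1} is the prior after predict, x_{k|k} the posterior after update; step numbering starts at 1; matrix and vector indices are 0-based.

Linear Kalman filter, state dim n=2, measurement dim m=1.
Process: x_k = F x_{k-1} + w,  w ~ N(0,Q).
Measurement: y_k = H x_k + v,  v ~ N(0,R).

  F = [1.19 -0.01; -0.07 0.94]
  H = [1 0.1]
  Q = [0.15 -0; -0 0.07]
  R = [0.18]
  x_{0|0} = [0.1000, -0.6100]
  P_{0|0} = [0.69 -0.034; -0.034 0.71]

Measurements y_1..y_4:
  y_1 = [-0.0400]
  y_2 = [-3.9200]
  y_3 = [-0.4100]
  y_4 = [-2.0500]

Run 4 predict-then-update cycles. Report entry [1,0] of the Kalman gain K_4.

K[1,0] = -0.0822

step 1: x^-=[0.1251, -0.5804]  P^-=[1.1280 -0.1022; -0.1022 0.7052]  S=[1.2946]  K=[0.8634; -0.0245]  nu=[-0.1071]  x^+=[0.0327, -0.5778]  P^+=[0.1629 -0.0748; -0.0748 0.7044]
step 2: x^-=[0.0446, -0.5454]  P^-=[0.3825 -0.1040; -0.1040 0.7031]  S=[0.5488]  K=[0.6781; -0.0613]  nu=[-3.9101]  x^+=[-2.6069, -0.3056]  P^+=[0.1302 -0.0811; -0.0811 0.7010]
step 3: x^-=[-3.0992, -0.1047]  P^-=[0.3363 -0.1083; -0.1083 0.7007]  S=[0.5017]  K=[0.6488; -0.0761]  nu=[2.6996]  x^+=[-1.3476, -0.3102]  P^+=[0.1251 -0.0835; -0.0835 0.6978]
step 4: x^-=[-1.6005, -0.1973]  P^-=[0.3293 -0.1104; -0.1104 0.6982]  S=[0.4942]  K=[0.6440; -0.0822]  nu=[-0.4298]  x^+=[-1.8773, -0.1619]  P^+=[0.1243 -0.0843; -0.0843 0.6949]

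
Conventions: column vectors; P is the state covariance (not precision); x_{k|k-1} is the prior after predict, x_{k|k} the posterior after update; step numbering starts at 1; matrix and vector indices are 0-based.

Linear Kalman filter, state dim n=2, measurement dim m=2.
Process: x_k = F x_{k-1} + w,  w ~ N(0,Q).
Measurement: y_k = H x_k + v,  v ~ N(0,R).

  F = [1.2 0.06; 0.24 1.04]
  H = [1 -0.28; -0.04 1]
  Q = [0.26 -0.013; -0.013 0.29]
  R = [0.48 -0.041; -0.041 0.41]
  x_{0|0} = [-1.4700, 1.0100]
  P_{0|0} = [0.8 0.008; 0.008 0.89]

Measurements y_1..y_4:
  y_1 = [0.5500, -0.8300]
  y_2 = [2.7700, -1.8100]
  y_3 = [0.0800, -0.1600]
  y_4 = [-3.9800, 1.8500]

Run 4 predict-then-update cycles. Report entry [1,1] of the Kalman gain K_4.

step 1: x^-=[-1.7034, 0.6976]  P^-=[1.4164 0.2830; 0.2830 1.3027]  S=[1.8400 -0.1762; -0.1762 1.6923]  K=[0.7470 0.2115; 0.0290 0.7661]  nu=[2.4487, -1.5957]  x^+=[-0.2119, -0.4540]  P^+=[0.3697 0.0709; 0.0709 0.3157]
step 2: x^-=[-0.2815, -0.5230]  P^-=[0.8037 0.2027; 0.2027 0.6882]  S=[1.2242 -0.0609; -0.0609 1.0833]  K=[0.6198 0.1923; 0.0395 0.6300]  nu=[2.9051, -1.2983]  x^+=[1.2693, -1.2262]  P^+=[0.3080 0.0657; 0.0657 0.2593]
step 3: x^-=[1.4496, -0.9706]  P^-=[0.7139 0.1749; 0.1749 0.6210]  S=[1.1447 -0.0666; -0.0666 1.0182]  K=[0.5915 0.1824; 0.0361 0.6054]  nu=[-1.6414, 0.8686]  x^+=[0.6371, -0.5040]  P^+=[0.2939 0.0623; 0.0623 0.2492]
step 4: x^-=[0.7343, -0.3712]  P^-=[0.6931 0.1658; 0.1658 0.6076]  S=[1.1278 -0.0712; -0.0712 1.0054]  K=[0.5846 0.1787; 0.0341 0.6001]  nu=[-4.8182, 2.2506]  x^+=[-1.6803, 0.8153]  P^+=[0.2903 0.0609; 0.0609 0.2471]

K[1,1] = 0.6001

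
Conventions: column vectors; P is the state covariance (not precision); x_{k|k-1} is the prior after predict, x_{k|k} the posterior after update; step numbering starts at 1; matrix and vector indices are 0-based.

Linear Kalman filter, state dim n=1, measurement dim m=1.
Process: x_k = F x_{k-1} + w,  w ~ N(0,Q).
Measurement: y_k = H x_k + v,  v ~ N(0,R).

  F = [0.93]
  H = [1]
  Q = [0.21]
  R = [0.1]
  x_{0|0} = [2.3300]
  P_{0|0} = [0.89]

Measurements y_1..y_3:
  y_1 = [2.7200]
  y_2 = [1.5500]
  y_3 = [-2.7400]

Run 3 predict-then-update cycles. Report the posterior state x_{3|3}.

x_post = [-1.5630]

step 1: x^-=[2.1669]  P^-=[0.9798]  S=[1.0798]  K=[0.9074]  nu=[0.5531]  x^+=[2.6688]  P^+=[0.0907]
step 2: x^-=[2.4820]  P^-=[0.2885]  S=[0.3885]  K=[0.7426]  nu=[-0.9320]  x^+=[1.7899]  P^+=[0.0743]
step 3: x^-=[1.6646]  P^-=[0.2742]  S=[0.3742]  K=[0.7328]  nu=[-4.4046]  x^+=[-1.5630]  P^+=[0.0733]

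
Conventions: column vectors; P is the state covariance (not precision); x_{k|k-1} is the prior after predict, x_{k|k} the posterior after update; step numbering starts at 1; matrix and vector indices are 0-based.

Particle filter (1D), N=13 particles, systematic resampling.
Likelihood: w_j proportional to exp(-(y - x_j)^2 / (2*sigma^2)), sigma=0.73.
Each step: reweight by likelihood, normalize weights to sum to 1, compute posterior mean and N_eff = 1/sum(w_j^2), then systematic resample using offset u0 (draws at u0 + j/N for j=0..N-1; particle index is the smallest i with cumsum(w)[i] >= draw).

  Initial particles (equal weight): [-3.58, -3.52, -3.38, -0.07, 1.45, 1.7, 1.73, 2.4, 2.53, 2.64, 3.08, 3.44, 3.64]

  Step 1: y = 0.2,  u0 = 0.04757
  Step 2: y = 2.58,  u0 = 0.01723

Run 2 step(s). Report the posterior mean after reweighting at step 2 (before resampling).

post_mean = 1.5791

step 1: w=[0.0000, 0.0000, 0.0000, 0.6586, 0.1628, 0.0854, 0.0784, 0.0075, 0.0043, 0.0026, 0.0003, 0.0000, 0.0000]  mean=0.5078  Neff=2.1109  idx=[3, 3, 3, 3, 3, 3, 3, 3, 4, 4, 4, 5, 6]
step 2: w=[0.0007, 0.0007, 0.0007, 0.0007, 0.0007, 0.0007, 0.0007, 0.0007, 0.1582, 0.1582, 0.1582, 0.2535, 0.2661]  mean=1.5791  Neff=4.7579  idx=[8, 8, 9, 9, 10, 10, 10, 11, 11, 11, 12, 12, 12]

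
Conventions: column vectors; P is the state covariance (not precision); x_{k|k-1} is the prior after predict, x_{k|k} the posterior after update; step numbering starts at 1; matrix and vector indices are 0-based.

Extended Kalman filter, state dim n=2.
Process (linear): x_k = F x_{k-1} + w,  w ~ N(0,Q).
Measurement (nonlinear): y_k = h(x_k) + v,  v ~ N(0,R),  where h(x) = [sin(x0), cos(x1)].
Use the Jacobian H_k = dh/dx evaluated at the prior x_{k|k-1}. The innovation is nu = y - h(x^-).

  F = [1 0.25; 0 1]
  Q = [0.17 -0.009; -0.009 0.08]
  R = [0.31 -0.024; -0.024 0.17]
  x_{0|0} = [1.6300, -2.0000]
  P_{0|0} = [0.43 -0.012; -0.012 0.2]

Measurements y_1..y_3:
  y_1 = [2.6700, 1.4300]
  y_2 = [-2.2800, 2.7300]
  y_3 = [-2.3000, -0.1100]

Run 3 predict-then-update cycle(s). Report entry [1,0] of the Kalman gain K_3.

K[1,0] = -0.0530

step 1: x^-=[1.1300, -2.0000]  P^-=[0.6065 0.0290; 0.0290 0.2800]  H_jac=[0.4267 0.0000; 0.0000 0.9093]  S=[0.4204 -0.0127; -0.0127 0.4015]  K=[0.6181 0.0853; 0.0487 0.6357]  nu=[1.7656, 1.8461]  x^+=[2.3788, -0.7405]  P^+=[0.4443 -0.0004; -0.0004 0.1176]
step 2: x^-=[2.1937, -0.7405]  P^-=[0.6215 0.0200; 0.0200 0.1976]  H_jac=[-0.5834 0.0000; 0.0000 0.6746]  S=[0.5215 -0.0319; -0.0319 0.2599]  K=[-0.6973 -0.0336; 0.0090 0.5139]  nu=[-3.0922, 1.9919]  x^+=[4.2829, 0.2552]  P^+=[0.3691 0.0163; 0.0163 0.1292]
step 3: x^-=[4.3467, 0.2552]  P^-=[0.5554 0.0396; 0.0396 0.2092]  H_jac=[-0.3576 0.0000; 0.0000 -0.2525]  S=[0.3810 -0.0204; -0.0204 0.1833]  K=[-0.5273 -0.1133; -0.0530 -0.2939]  nu=[-1.3661, -1.0776]  x^+=[5.1892, 0.6443]  P^+=[0.4495 0.0262; 0.0262 0.1929]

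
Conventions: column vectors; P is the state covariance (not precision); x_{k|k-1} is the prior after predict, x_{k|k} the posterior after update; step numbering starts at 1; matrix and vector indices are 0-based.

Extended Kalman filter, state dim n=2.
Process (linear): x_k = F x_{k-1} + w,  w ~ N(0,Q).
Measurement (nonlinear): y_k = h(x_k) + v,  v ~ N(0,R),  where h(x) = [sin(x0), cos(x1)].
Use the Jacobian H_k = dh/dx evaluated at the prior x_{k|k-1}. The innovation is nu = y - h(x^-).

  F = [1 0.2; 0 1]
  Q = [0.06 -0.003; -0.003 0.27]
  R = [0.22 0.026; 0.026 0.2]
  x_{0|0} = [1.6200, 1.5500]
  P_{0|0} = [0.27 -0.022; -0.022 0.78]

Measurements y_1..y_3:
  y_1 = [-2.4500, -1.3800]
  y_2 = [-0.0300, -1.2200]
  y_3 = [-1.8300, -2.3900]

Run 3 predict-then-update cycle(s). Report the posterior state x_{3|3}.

x_post = [4.7066, 3.8100]

step 1: x^-=[1.9300, 1.5500]  P^-=[0.3524 0.1310; 0.1310 1.0500]  H_jac=[-0.3515 0.0000; 0.0000 -0.9998]  S=[0.2635 0.0720; 0.0720 1.2495]  K=[-0.4485 -0.0790; 0.0558 -0.8433]  nu=[-3.3862, -1.4008]  x^+=[3.5592, 2.5424]  P^+=[0.2865 0.0275; 0.0275 0.1673]
step 2: x^-=[4.0677, 2.5424]  P^-=[0.3642 0.0579; 0.0579 0.4373]  H_jac=[-0.6010 0.0000; 0.0000 -0.5640]  S=[0.3515 0.0456; 0.0456 0.3391]  K=[-0.6209 -0.0128; -0.0047 -0.7266]  nu=[0.7693, -0.3942]  x^+=[3.5950, 2.8253]  P^+=[0.2279 0.0332; 0.0332 0.2579]
step 3: x^-=[4.1601, 2.8253]  P^-=[0.3114 0.0817; 0.0817 0.5279]  H_jac=[-0.5247 0.0000; 0.0000 -0.3111]  S=[0.3057 0.0393; 0.0393 0.2511]  K=[-0.5322 -0.0179; -0.0573 -0.6451]  nu=[-0.9787, -1.4396]  x^+=[4.7066, 3.8100]  P^+=[0.2240 0.0560; 0.0560 0.4195]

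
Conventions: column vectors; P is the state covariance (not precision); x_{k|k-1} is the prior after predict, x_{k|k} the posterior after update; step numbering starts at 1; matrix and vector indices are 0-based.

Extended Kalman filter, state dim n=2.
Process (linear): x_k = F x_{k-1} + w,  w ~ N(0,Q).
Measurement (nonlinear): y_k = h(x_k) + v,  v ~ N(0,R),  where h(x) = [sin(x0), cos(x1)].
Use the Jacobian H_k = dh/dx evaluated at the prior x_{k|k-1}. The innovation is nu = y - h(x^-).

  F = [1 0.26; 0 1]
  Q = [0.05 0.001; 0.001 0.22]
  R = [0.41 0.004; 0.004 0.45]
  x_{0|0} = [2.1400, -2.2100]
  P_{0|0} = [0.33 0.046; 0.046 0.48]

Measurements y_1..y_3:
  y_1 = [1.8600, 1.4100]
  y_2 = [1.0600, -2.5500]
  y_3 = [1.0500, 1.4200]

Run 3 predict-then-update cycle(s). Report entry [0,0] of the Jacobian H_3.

H_jac[0,0] = 0.9321

step 1: x^-=[1.5654, -2.2100]  P^-=[0.4364 0.1718; 0.1718 0.7000]  H_jac=[0.0054 0.0000; 0.0000 0.8026]  S=[0.4100 0.0047; 0.0047 0.9009]  K=[0.0040 0.1530; -0.0050 0.6236]  nu=[0.8600, 2.0066]  x^+=[1.8759, -0.9629]  P^+=[0.4153 0.0858; 0.0858 0.3496]
step 2: x^-=[1.6255, -0.9629]  P^-=[0.5335 0.1777; 0.1777 0.5696]  H_jac=[-0.0547 0.0000; 0.0000 0.8209]  S=[0.4116 -0.0040; -0.0040 0.8338]  K=[-0.0692 0.1746; -0.0182 0.5607]  nu=[0.0615, -3.1211]  x^+=[1.0762, -2.7140]  P^+=[0.5060 0.0954; 0.0954 0.3073]
step 3: x^-=[0.3706, -2.7140]  P^-=[0.6264 0.1763; 0.1763 0.5273]  H_jac=[0.9321 0.0000; 0.0000 0.4147]  S=[0.9543 0.0721; 0.0721 0.5407]  K=[0.6078 0.0541; 0.1431 0.3853]  nu=[0.6879, 2.3300]  x^+=[0.9147, -1.7179]  P^+=[0.2676 0.0646; 0.0646 0.4195]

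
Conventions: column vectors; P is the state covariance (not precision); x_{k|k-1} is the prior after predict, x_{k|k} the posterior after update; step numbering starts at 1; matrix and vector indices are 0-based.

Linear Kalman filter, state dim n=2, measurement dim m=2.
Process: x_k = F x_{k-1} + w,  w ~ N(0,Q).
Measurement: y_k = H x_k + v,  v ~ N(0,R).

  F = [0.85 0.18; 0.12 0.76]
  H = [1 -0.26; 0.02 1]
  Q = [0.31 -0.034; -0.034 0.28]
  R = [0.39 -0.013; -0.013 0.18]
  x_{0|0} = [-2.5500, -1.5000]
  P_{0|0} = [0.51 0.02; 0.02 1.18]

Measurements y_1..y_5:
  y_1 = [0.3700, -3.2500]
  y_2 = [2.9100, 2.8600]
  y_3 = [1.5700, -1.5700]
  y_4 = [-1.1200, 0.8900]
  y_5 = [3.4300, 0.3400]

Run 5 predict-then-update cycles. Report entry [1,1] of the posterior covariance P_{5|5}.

P_post[1,1] = 0.1186

step 1: x^-=[-2.4375, -1.4460]  P^-=[0.7228 0.1928; 0.1928 0.9726]  S=[1.0783 -0.0596; -0.0596 1.1606]  K=[0.6355 0.2112; -0.0092 0.8409]  nu=[2.4315, -1.7552]  x^+=[-1.2630, -2.9443]  P^+=[0.2515 0.0247; 0.0247 0.1510]
step 2: x^-=[-1.6035, -2.3892]  P^-=[0.5042 0.0288; 0.0288 0.3753]  S=[0.9046 -0.0718; -0.0718 0.5567]  K=[0.5604 0.1422; -0.0226 0.6723]  nu=[3.8923, 5.2813]  x^+=[1.3287, 1.0735]  P^+=[0.2203 0.0139; 0.0139 0.1210]
step 3: x^-=[1.3226, 0.9753]  P^-=[0.4774 0.0143; 0.0143 0.3556]  S=[0.8840 -0.0817; -0.0817 0.5364]  K=[0.5476 0.1279; -0.0275 0.6593]  nu=[0.5010, -2.5718]  x^+=[1.2681, -0.7341]  P^+=[0.2149 0.0116; 0.0116 0.1188]
step 4: x^-=[0.9457, -0.4058]  P^-=[0.4727 0.0119; 0.0119 0.3538]  S=[0.8804 -0.0837; -0.0837 0.5345]  K=[0.5453 0.1254; -0.0284 0.6580]  nu=[-2.1712, 1.2769]  x^+=[-0.0781, 0.4961]  P^+=[0.2139 0.0112; 0.0112 0.1186]
step 5: x^-=[0.0229, 0.3676]  P^-=[0.4718 0.0115; 0.0115 0.3536]  S=[0.8798 -0.0840; -0.0840 0.5343]  K=[0.5449 0.1249; -0.0286 0.6578]  nu=[3.5027, -0.0281]  x^+=[1.9279, 0.2491]  P^+=[0.2138 0.0111; 0.0111 0.1186]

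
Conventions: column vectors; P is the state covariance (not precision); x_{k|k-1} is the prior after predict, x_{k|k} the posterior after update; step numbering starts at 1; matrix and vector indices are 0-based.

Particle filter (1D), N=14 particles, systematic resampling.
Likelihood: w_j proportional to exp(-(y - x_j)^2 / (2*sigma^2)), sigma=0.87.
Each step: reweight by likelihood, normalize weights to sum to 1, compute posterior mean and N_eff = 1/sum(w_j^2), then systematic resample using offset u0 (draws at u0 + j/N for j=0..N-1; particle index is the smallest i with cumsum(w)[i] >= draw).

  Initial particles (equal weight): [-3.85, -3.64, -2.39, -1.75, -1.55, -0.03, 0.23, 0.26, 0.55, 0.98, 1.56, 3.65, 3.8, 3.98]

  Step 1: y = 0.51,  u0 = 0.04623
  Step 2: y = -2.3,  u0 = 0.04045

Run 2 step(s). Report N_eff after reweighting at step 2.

step 1: w=[0.0000, 0.0000, 0.0007, 0.0066, 0.0117, 0.1592, 0.1833, 0.1852, 0.1928, 0.1668, 0.0932, 0.0003, 0.0002, 0.0001]  mean=0.4708  Neff=5.9849  idx=[5, 5, 6, 6, 6, 7, 7, 7, 8, 8, 9, 9, 9, 10]
step 2: w=[0.2057, 0.2057, 0.0902, 0.0902, 0.0902, 0.0815, 0.0815, 0.0815, 0.0289, 0.0289, 0.0051, 0.0051, 0.0051, 0.0003]  mean=0.1607  Neff=7.6496  idx=[0, 0, 0, 1, 1, 1, 2, 3, 4, 5, 5, 6, 7, 9]

N_eff = 7.6496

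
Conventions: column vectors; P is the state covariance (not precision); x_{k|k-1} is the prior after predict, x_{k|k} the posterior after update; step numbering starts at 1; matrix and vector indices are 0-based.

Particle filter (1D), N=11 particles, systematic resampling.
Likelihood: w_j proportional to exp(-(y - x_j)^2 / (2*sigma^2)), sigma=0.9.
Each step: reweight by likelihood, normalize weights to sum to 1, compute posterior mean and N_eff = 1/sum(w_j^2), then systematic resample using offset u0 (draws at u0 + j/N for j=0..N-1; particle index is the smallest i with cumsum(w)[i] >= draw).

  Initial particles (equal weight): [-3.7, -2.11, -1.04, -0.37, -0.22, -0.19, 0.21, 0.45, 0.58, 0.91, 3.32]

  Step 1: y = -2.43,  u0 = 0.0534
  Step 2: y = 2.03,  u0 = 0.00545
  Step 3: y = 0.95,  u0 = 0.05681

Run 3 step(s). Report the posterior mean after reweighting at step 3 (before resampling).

post_mean = -0.2250

step 1: w=[0.2049, 0.5207, 0.1683, 0.0404, 0.0272, 0.0251, 0.0075, 0.0033, 0.0021, 0.0006, 0.0000]  mean=-2.0528  Neff=2.9029  idx=[0, 0, 1, 1, 1, 1, 1, 1, 2, 2, 5]
step 2: w=[0.0000, 0.0000, 0.0005, 0.0005, 0.0005, 0.0005, 0.0005, 0.0005, 0.0552, 0.0552, 0.8867]  mean=-0.2894  Neff=1.2622  idx=[8, 9, 10, 10, 10, 10, 10, 10, 10, 10, 10]
step 3: w=[0.0206, 0.0206, 0.1065, 0.1065, 0.1065, 0.1065, 0.1065, 0.1065, 0.1065, 0.1065, 0.1065]  mean=-0.2250  Neff=9.7100  idx=[2, 2, 3, 4, 5, 6, 7, 8, 8, 9, 10]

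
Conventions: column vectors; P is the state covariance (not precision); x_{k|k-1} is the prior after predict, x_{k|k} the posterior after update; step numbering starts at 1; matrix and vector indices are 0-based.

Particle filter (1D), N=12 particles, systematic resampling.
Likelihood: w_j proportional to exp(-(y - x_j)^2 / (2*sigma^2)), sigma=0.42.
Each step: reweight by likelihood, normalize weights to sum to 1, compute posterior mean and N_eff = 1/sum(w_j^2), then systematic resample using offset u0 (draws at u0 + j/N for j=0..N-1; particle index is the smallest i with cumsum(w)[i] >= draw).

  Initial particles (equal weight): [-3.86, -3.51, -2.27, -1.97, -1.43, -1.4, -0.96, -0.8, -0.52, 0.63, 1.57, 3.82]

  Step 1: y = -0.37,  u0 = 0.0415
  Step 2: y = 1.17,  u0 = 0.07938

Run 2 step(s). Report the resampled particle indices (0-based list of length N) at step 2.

step 1: w=[0.0000, 0.0000, 0.0000, 0.0003, 0.0202, 0.0241, 0.1816, 0.2883, 0.4569, 0.0286, 0.0000, 0.0000]  mean=-0.6877  Neff=3.0613  idx=[5, 6, 6, 7, 7, 7, 8, 8, 8, 8, 8, 8]
step 2: w=[0.0000, 0.0014, 0.0014, 0.0089, 0.0089, 0.0089, 0.1618, 0.1618, 0.1618, 0.1618, 0.1618, 0.1618]  mean=-0.5287  Neff=6.3585  idx=[6, 6, 7, 7, 8, 8, 9, 9, 10, 10, 11, 11]

resampled_idx = [6, 6, 7, 7, 8, 8, 9, 9, 10, 10, 11, 11]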